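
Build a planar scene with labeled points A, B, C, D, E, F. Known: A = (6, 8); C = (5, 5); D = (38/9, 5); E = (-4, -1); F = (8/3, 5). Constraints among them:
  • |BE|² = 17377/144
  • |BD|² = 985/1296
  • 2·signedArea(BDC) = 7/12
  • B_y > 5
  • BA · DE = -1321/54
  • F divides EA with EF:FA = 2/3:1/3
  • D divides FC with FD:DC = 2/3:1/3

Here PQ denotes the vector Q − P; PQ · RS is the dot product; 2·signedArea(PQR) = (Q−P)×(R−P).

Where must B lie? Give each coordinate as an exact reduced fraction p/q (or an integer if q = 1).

B = (14/3, 23/4)

1. B_x = 14/3  [2·signedArea(BDC) = 7/12 ∩ BA · DE = -1321/54]
2. B_y = 23/4  [2·signedArea(BDC) = 7/12 ∩ BA · DE = -1321/54]
   → B = (14/3, 23/4)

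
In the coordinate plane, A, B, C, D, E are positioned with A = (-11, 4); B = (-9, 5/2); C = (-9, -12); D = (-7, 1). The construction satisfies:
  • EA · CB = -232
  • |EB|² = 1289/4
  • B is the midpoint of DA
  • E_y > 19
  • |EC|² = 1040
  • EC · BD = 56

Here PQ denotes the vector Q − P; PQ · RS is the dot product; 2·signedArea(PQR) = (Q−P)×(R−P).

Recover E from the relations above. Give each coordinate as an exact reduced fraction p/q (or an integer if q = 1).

1. E_x = -13  [EA · CB = -232 ∩ EC · BD = 56]
2. E_y = 20  [EA · CB = -232 ∩ EC · BD = 56]
   → E = (-13, 20)

E = (-13, 20)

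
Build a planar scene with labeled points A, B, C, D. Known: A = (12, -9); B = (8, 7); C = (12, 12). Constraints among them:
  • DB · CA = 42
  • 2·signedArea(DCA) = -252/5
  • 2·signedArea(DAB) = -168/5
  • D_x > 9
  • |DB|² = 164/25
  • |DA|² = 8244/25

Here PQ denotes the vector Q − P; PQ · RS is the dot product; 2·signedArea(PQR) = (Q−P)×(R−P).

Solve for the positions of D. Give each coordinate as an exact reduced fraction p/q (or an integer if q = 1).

1. D_x = 48/5  [2·signedArea(DCA) = -252/5 ∩ 2·signedArea(DAB) = -168/5]
2. D_y = 9  [2·signedArea(DCA) = -252/5 ∩ 2·signedArea(DAB) = -168/5]
   → D = (48/5, 9)

D = (48/5, 9)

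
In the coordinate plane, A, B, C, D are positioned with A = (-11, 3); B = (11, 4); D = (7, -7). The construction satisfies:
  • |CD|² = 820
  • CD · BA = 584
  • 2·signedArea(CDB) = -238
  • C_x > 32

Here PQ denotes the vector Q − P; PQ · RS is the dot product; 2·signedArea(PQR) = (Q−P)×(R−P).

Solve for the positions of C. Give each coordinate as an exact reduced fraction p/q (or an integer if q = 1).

1. C_x = 33  [CD · BA = 584 ∩ 2·signedArea(CDB) = -238]
2. C_y = 5  [CD · BA = 584 ∩ 2·signedArea(CDB) = -238]
   → C = (33, 5)

C = (33, 5)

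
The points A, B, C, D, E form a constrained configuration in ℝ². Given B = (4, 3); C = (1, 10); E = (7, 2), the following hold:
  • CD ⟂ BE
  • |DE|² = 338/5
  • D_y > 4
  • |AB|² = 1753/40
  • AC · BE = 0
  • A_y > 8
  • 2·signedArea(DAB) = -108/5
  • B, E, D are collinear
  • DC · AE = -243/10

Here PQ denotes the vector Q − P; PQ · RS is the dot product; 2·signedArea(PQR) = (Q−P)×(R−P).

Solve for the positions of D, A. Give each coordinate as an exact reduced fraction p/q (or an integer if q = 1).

1. D_x = -4/5  [B, E, D are collinear ∩ CD ⟂ BE]
2. D_y = 23/5  [B, E, D are collinear ∩ CD ⟂ BE]
   → D = (-4/5, 23/5)
3. A_x = 11/20  [AC · BE = 0 ∩ 2·signedArea(DAB) = -108/5]
4. A_y = 173/20  [AC · BE = 0 ∩ 2·signedArea(DAB) = -108/5]
   → A = (11/20, 173/20)

A = (11/20, 173/20)
D = (-4/5, 23/5)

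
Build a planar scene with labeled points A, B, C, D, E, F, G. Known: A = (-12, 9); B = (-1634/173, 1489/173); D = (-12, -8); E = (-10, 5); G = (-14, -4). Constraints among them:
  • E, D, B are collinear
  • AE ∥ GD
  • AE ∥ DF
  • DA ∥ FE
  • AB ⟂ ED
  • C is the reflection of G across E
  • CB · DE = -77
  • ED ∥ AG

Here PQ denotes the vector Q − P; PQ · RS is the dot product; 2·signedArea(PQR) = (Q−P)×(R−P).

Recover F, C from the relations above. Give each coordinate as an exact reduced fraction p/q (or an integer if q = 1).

1. F_x = -10  [DA ∥ FE ∩ AE ∥ DF]
2. F_y = -12  [DA ∥ FE ∩ AE ∥ DF]
   → F = (-10, -12)
3. C_x = -6  [C is the reflection of G across E]
4. C_y = 14  [C is the reflection of G across E]
   → C = (-6, 14)

C = (-6, 14)
F = (-10, -12)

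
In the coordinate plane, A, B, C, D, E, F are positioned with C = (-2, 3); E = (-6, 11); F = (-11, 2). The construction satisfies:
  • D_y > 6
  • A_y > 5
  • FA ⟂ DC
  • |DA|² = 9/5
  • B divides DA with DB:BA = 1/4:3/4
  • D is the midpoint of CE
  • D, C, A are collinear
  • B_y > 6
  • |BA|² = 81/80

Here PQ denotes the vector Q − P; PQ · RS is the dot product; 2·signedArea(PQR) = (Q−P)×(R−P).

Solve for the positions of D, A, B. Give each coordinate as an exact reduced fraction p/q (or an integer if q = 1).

A = (-17/5, 29/5)
B = (-77/20, 67/10)
D = (-4, 7)

1. D_x = -4  [D is the midpoint of CE]
2. D_y = 7  [D is the midpoint of CE]
   → D = (-4, 7)
3. A_x = -17/5  [D, C, A are collinear ∩ FA ⟂ DC]
4. A_y = 29/5  [D, C, A are collinear ∩ FA ⟂ DC]
   → A = (-17/5, 29/5)
5. B_x = -77/20  [B divides DA with DB:BA = 1/4:3/4]
6. B_y = 67/10  [B divides DA with DB:BA = 1/4:3/4]
   → B = (-77/20, 67/10)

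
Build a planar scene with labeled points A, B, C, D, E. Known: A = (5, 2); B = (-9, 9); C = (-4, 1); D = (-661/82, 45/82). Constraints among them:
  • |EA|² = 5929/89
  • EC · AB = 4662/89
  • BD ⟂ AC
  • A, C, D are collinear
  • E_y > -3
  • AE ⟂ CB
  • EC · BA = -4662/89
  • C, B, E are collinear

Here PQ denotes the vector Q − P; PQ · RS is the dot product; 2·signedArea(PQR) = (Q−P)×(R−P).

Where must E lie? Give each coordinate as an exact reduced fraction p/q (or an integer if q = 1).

1. E_x = -171/89  [C, B, E are collinear ∩ AE ⟂ CB]
2. E_y = -207/89  [C, B, E are collinear ∩ AE ⟂ CB]
   → E = (-171/89, -207/89)

E = (-171/89, -207/89)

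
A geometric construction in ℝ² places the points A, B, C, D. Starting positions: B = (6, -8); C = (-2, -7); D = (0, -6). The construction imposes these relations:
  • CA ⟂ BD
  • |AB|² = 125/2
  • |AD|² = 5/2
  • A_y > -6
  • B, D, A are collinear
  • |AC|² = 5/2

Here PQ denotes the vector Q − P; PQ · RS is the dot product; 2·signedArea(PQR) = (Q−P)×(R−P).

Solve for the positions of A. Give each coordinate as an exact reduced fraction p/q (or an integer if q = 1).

1. A_x = -3/2  [B, D, A are collinear ∩ CA ⟂ BD]
2. A_y = -11/2  [B, D, A are collinear ∩ CA ⟂ BD]
   → A = (-3/2, -11/2)

A = (-3/2, -11/2)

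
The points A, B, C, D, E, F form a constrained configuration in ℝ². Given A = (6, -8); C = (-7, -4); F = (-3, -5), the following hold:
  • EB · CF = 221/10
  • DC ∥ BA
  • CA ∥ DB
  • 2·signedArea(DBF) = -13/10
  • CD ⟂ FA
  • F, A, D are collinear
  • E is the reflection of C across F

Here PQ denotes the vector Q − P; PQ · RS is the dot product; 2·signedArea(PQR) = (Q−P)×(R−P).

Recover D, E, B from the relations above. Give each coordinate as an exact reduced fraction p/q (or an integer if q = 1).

B = (61/10, -77/10)
D = (-69/10, -37/10)
E = (1, -6)

1. D_x = -69/10  [F, A, D are collinear ∩ CD ⟂ FA]
2. D_y = -37/10  [F, A, D are collinear ∩ CD ⟂ FA]
   → D = (-69/10, -37/10)
3. E_x = 1  [E is the reflection of C across F]
4. E_y = -6  [E is the reflection of C across F]
   → E = (1, -6)
5. B_x = 61/10  [DC ∥ BA ∩ CA ∥ DB]
6. B_y = -77/10  [DC ∥ BA ∩ CA ∥ DB]
   → B = (61/10, -77/10)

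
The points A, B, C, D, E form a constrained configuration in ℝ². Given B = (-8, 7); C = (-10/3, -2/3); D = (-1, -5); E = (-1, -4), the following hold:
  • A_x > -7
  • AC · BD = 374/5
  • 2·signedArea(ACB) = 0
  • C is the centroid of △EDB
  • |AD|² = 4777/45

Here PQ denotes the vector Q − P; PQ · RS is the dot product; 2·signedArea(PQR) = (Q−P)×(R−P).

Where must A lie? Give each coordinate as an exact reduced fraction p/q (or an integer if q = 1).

1. A_x = -92/15  [2·signedArea(ACB) = 0 ∩ AC · BD = 374/5]
2. A_y = 59/15  [2·signedArea(ACB) = 0 ∩ AC · BD = 374/5]
   → A = (-92/15, 59/15)

A = (-92/15, 59/15)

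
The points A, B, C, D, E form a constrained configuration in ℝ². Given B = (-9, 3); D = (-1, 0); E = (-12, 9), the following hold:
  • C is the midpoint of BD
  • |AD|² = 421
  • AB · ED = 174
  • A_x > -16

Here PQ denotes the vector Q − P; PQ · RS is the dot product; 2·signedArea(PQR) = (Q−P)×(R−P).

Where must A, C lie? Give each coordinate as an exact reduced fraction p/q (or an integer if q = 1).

A = (-15, 15)
C = (-5, 3/2)

1. A_x = -15  [line -11·x + 9·y + -300 = 0 ∩ |AD|² = 421]
2. A_y = 15  [line -11·x + 9·y + -300 = 0 ∩ |AD|² = 421]
   → A = (-15, 15)
3. C_x = -5  [C is the midpoint of BD]
4. C_y = 3/2  [C is the midpoint of BD]
   → C = (-5, 3/2)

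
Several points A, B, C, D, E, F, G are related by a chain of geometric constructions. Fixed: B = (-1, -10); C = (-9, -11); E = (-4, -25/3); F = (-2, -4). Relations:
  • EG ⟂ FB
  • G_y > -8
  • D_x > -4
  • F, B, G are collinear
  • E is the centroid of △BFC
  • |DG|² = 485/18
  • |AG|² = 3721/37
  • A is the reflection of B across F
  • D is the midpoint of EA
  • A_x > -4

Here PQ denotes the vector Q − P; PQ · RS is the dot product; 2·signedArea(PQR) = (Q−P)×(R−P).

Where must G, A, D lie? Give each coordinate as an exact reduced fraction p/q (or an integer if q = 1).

1. G_x = -50/37  [F, B, G are collinear ∩ EG ⟂ FB]
2. G_y = -292/37  [F, B, G are collinear ∩ EG ⟂ FB]
   → G = (-50/37, -292/37)
3. A_x = -3  [A is the reflection of B across F]
4. A_y = 2  [A is the reflection of B across F]
   → A = (-3, 2)
5. D_x = -7/2  [D is the midpoint of EA]
6. D_y = -19/6  [D is the midpoint of EA]
   → D = (-7/2, -19/6)

A = (-3, 2)
D = (-7/2, -19/6)
G = (-50/37, -292/37)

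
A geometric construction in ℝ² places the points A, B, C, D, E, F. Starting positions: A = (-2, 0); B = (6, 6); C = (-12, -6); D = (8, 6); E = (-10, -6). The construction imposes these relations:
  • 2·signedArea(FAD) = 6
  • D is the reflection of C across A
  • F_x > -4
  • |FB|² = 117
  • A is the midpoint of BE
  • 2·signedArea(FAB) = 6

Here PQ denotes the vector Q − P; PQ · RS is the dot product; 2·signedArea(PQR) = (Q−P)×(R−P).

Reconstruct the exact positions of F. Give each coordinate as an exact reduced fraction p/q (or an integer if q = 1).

1. F_x = -3  [2·signedArea(FAB) = 6 ∩ 2·signedArea(FAD) = 6]
2. F_y = 0  [2·signedArea(FAB) = 6 ∩ 2·signedArea(FAD) = 6]
   → F = (-3, 0)

F = (-3, 0)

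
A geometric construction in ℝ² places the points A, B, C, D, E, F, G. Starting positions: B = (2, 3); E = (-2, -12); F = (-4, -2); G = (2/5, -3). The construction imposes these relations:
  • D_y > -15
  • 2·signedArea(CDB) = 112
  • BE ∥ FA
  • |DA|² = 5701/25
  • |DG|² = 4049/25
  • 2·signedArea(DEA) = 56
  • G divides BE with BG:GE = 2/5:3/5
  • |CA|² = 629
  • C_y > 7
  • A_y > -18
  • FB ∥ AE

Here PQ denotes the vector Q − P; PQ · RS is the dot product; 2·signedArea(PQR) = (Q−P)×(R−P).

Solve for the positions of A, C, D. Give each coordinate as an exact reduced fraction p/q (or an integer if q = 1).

A = (-8, -17)
C = (-6, 8)
D = (34/5, -14)

1. A_x = -8  [FB ∥ AE ∩ BE ∥ FA]
2. A_y = -17  [FB ∥ AE ∩ BE ∥ FA]
   → A = (-8, -17)
3. D_x = 34/5  [line 5·x + -6·y + -118 = 0 ∩ |DA|² = 5701/25]
4. D_y = -14  [line 5·x + -6·y + -118 = 0 ∩ |DA|² = 5701/25]
   → D = (34/5, -14)
5. C_x = -6  [line -17·x + -24/5·y + -318/5 = 0 ∩ |CA|² = 629]
6. C_y = 8  [line -17·x + -24/5·y + -318/5 = 0 ∩ |CA|² = 629]
   → C = (-6, 8)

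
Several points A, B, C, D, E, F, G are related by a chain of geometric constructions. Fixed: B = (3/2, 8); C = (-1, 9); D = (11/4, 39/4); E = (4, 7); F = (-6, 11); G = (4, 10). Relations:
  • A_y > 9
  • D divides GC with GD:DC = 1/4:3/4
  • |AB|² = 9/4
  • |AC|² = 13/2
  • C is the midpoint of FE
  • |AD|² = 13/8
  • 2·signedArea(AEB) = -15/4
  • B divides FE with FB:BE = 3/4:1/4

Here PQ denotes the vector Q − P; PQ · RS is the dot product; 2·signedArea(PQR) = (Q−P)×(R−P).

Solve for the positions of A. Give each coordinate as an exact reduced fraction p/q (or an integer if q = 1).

1. A_x = 3/2  [line -1·x + -5/2·y + 101/4 = 0 ∩ |AD|² = 13/8]
2. A_y = 19/2  [line -1·x + -5/2·y + 101/4 = 0 ∩ |AD|² = 13/8]
   → A = (3/2, 19/2)

A = (3/2, 19/2)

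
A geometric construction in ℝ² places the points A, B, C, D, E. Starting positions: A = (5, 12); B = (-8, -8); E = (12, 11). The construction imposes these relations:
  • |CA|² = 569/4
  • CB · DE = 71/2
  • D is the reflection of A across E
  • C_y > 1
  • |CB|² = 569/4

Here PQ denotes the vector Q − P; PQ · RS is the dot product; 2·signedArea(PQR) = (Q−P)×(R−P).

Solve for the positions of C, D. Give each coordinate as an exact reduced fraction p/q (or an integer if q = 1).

1. D_x = 19  [D is the reflection of A across E]
2. D_y = 10  [D is the reflection of A across E]
   → D = (19, 10)
3. C_x = -3/2  [line 7·x + -1·y + 25/2 = 0 ∩ |CB|² = 569/4]
4. C_y = 2  [line 7·x + -1·y + 25/2 = 0 ∩ |CB|² = 569/4]
   → C = (-3/2, 2)

C = (-3/2, 2)
D = (19, 10)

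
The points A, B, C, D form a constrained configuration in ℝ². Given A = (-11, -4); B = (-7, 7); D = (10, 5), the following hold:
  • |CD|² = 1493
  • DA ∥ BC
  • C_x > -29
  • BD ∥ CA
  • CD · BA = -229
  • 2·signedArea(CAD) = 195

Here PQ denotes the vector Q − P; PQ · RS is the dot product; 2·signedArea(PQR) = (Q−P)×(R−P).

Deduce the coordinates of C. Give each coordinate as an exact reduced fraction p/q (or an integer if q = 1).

C = (-28, -2)

1. C_x = -28  [BD ∥ CA ∩ DA ∥ BC]
2. C_y = -2  [BD ∥ CA ∩ DA ∥ BC]
   → C = (-28, -2)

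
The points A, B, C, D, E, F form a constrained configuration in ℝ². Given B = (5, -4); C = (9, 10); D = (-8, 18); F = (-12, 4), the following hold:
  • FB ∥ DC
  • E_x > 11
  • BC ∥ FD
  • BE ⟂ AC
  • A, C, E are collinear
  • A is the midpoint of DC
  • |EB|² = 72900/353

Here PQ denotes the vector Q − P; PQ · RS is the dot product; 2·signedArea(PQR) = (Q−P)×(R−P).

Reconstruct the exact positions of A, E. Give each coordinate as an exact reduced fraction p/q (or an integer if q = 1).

1. A_x = 1/2  [A is the midpoint of DC]
2. A_y = 14  [A is the midpoint of DC]
   → A = (1/2, 14)
3. E_x = 3925/353  [A, C, E are collinear ∩ BE ⟂ AC]
4. E_y = 3178/353  [A, C, E are collinear ∩ BE ⟂ AC]
   → E = (3925/353, 3178/353)

A = (1/2, 14)
E = (3925/353, 3178/353)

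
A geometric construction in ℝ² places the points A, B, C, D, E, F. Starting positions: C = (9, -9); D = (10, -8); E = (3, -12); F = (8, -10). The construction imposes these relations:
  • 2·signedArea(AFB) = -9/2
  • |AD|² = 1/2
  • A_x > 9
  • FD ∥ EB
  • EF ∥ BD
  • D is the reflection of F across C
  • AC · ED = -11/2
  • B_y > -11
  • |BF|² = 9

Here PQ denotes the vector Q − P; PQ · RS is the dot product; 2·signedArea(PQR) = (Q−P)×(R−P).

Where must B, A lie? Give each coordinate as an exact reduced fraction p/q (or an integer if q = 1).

1. B_x = 5  [EF ∥ BD ∩ FD ∥ EB]
2. B_y = -10  [EF ∥ BD ∩ FD ∥ EB]
   → B = (5, -10)
3. A_x = 19/2  [2·signedArea(AFB) = -9/2 ∩ AC · ED = -11/2]
4. A_y = -17/2  [2·signedArea(AFB) = -9/2 ∩ AC · ED = -11/2]
   → A = (19/2, -17/2)

A = (19/2, -17/2)
B = (5, -10)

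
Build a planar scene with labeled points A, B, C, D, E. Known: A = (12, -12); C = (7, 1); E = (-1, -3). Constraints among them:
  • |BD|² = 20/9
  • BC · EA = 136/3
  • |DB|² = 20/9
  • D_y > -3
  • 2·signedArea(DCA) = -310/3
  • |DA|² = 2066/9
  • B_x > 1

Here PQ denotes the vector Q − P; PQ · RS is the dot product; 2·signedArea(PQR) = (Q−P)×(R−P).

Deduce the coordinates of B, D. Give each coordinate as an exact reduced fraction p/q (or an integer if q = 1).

1. D_x = 1/3  [line 13·x + 5·y + 22/3 = 0 ∩ |DA|² = 2066/9]
2. D_y = -7/3  [line 13·x + 5·y + 22/3 = 0 ∩ |DA|² = 2066/9]
   → D = (1/3, -7/3)
3. B_x = 5/3  [line -13·x + 9·y + 110/3 = 0 ∩ |BD|² = 20/9]
4. B_y = -5/3  [line -13·x + 9·y + 110/3 = 0 ∩ |BD|² = 20/9]
   → B = (5/3, -5/3)

B = (5/3, -5/3)
D = (1/3, -7/3)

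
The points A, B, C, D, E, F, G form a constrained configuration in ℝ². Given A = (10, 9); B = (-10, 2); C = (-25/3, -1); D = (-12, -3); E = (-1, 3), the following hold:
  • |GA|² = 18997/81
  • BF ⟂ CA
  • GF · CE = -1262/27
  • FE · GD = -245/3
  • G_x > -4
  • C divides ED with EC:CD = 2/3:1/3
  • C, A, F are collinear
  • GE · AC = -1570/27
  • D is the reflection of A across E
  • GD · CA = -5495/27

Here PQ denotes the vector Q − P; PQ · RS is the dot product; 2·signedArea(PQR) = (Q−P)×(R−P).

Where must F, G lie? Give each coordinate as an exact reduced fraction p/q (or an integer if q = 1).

1. F_x = -1312/157  [C, A, F are collinear ∩ BF ⟂ CA]
2. F_y = -159/157  [C, A, F are collinear ∩ BF ⟂ CA]
   → F = (-1312/157, -159/157)
3. G_x = -31/9  [line -55/3·x + -10·y + -1255/27 = 0 ∩ |GA|² = 18997/81]
4. G_y = 5/3  [line -55/3·x + -10·y + -1255/27 = 0 ∩ |GA|² = 18997/81]
   → G = (-31/9, 5/3)

F = (-1312/157, -159/157)
G = (-31/9, 5/3)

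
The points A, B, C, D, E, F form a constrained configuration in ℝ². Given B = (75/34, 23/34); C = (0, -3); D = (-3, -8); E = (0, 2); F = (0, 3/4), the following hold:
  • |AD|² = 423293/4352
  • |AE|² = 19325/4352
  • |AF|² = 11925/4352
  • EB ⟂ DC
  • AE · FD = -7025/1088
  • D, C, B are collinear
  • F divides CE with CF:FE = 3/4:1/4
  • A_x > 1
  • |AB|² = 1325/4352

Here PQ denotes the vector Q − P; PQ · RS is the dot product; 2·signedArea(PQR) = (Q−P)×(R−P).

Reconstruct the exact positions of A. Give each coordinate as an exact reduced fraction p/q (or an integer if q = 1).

1. A_x = 225/136  [line 3·x + 35/4·y + -12015/1088 = 0 ∩ |AF|² = 11925/4352]
2. A_y = 189/272  [line 3·x + 35/4·y + -12015/1088 = 0 ∩ |AF|² = 11925/4352]
   → A = (225/136, 189/272)

A = (225/136, 189/272)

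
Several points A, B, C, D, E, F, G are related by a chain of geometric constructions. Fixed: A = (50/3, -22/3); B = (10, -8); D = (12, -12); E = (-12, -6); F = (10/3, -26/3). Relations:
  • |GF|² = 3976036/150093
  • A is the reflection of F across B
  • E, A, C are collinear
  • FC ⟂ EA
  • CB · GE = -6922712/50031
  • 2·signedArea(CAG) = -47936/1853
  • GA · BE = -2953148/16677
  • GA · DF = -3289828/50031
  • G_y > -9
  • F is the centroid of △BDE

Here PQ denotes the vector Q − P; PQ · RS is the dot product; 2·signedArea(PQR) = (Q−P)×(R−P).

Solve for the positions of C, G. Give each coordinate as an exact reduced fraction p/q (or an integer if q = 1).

C = (19034/5559, -37342/5559)
G = (141332/16677, -148522/16677)

1. C_x = 19034/5559  [E, A, C are collinear ∩ FC ⟂ EA]
2. C_y = -37342/5559  [E, A, C are collinear ∩ FC ⟂ EA]
   → C = (19034/5559, -37342/5559)
3. G_x = 141332/16677  [GA · BE = -2953148/16677 ∩ 2·signedArea(CAG) = -47936/1853]
4. G_y = -148522/16677  [GA · BE = -2953148/16677 ∩ 2·signedArea(CAG) = -47936/1853]
   → G = (141332/16677, -148522/16677)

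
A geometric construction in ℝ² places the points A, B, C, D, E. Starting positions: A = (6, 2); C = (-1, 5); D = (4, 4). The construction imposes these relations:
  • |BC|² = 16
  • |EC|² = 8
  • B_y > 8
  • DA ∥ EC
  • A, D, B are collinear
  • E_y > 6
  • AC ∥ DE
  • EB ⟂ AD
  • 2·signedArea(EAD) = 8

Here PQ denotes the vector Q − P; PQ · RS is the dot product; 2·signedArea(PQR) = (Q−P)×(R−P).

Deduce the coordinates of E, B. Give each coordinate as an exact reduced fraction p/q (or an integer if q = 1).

B = (-1, 9)
E = (-3, 7)

1. E_x = -3  [DA ∥ EC ∩ AC ∥ DE]
2. E_y = 7  [DA ∥ EC ∩ AC ∥ DE]
   → E = (-3, 7)
3. B_x = -1  [A, D, B are collinear ∩ EB ⟂ AD]
4. B_y = 9  [A, D, B are collinear ∩ EB ⟂ AD]
   → B = (-1, 9)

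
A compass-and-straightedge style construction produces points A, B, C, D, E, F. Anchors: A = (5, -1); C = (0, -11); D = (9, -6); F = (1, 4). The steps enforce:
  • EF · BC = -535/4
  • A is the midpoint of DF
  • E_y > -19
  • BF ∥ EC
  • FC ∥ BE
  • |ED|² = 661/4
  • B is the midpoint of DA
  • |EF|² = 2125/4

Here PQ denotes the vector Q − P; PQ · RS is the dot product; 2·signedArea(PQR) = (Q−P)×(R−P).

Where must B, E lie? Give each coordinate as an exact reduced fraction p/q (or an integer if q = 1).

B = (7, -7/2)
E = (6, -37/2)

1. B_x = 7  [B is the midpoint of DA]
2. B_y = -7/2  [B is the midpoint of DA]
   → B = (7, -7/2)
3. E_x = 6  [BF ∥ EC ∩ FC ∥ BE]
4. E_y = -37/2  [BF ∥ EC ∩ FC ∥ BE]
   → E = (6, -37/2)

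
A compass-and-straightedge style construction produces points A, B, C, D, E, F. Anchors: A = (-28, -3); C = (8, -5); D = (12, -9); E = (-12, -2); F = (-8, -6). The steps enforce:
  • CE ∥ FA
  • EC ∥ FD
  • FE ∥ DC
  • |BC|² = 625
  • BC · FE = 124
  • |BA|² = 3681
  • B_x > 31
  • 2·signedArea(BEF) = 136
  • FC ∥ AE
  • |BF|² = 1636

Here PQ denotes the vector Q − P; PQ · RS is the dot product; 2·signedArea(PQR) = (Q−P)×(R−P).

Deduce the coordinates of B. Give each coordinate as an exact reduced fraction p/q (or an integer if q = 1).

B = (32, -12)

1. B_x = 32  [BC · FE = 124 ∩ 2·signedArea(BEF) = 136]
2. B_y = -12  [BC · FE = 124 ∩ 2·signedArea(BEF) = 136]
   → B = (32, -12)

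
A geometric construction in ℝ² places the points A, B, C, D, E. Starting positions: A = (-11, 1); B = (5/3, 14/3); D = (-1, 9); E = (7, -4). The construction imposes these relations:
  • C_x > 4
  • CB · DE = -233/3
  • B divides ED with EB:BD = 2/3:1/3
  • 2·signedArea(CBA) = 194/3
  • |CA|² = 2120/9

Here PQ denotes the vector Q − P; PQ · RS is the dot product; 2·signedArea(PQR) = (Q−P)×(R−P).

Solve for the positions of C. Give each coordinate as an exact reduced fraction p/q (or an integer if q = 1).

C = (13/3, 1/3)

1. C_x = 13/3  [2·signedArea(CBA) = 194/3 ∩ CB · DE = -233/3]
2. C_y = 1/3  [2·signedArea(CBA) = 194/3 ∩ CB · DE = -233/3]
   → C = (13/3, 1/3)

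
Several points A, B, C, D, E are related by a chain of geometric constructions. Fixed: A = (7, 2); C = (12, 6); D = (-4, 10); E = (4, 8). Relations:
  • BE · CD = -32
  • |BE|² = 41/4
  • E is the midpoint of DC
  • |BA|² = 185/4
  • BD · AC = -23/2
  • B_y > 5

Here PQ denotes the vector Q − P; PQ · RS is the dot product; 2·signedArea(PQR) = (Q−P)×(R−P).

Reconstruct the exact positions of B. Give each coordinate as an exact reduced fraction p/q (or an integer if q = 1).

1. B_x = 3/2  [BD · AC = -23/2 ∩ BE · CD = -32]
2. B_y = 6  [BD · AC = -23/2 ∩ BE · CD = -32]
   → B = (3/2, 6)

B = (3/2, 6)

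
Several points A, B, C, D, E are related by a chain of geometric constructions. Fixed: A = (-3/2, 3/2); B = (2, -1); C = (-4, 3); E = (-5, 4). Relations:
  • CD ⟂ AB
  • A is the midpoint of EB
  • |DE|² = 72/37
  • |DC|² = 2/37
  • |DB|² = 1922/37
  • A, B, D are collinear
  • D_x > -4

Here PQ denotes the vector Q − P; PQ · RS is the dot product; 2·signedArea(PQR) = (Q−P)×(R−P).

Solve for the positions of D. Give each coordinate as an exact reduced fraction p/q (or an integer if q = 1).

1. D_x = -143/37  [A, B, D are collinear ∩ CD ⟂ AB]
2. D_y = 118/37  [A, B, D are collinear ∩ CD ⟂ AB]
   → D = (-143/37, 118/37)

D = (-143/37, 118/37)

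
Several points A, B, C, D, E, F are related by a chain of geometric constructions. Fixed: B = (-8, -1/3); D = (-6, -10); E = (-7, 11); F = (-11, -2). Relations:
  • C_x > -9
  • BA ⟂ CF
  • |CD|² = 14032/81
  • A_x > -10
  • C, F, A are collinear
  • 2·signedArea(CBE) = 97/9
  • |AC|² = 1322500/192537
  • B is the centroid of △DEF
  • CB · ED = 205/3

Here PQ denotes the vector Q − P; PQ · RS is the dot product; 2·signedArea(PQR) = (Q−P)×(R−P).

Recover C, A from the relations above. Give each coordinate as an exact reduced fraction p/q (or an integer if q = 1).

A = (-23284/2377, 3734/7131)
C = (-26/3, 26/9)

1. C_x = -26/3  [2·signedArea(CBE) = 97/9 ∩ CB · ED = 205/3]
2. C_y = 26/9  [2·signedArea(CBE) = 97/9 ∩ CB · ED = 205/3]
   → C = (-26/3, 26/9)
3. A_x = -23284/2377  [C, F, A are collinear ∩ BA ⟂ CF]
4. A_y = 3734/7131  [C, F, A are collinear ∩ BA ⟂ CF]
   → A = (-23284/2377, 3734/7131)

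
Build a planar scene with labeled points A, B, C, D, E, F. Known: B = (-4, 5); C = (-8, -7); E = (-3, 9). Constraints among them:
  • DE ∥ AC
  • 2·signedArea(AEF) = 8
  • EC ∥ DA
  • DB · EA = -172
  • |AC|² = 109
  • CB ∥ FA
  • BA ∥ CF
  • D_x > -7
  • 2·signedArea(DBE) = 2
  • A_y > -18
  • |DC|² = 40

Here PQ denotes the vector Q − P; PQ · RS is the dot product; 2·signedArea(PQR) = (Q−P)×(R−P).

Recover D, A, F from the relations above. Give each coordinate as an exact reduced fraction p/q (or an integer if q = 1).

A = (-11, -17)
D = (-6, -1)
F = (-15, -29)

1. D_x = -6  [line -4·x + 1·y + -23 = 0 ∩ |DC|² = 40]
2. D_y = -1  [line -4·x + 1·y + -23 = 0 ∩ |DC|² = 40]
   → D = (-6, -1)
3. A_x = -11  [DE ∥ AC ∩ EC ∥ DA]
4. A_y = -17  [DE ∥ AC ∩ EC ∥ DA]
   → A = (-11, -17)
5. F_x = -15  [CB ∥ FA ∩ BA ∥ CF]
6. F_y = -29  [CB ∥ FA ∩ BA ∥ CF]
   → F = (-15, -29)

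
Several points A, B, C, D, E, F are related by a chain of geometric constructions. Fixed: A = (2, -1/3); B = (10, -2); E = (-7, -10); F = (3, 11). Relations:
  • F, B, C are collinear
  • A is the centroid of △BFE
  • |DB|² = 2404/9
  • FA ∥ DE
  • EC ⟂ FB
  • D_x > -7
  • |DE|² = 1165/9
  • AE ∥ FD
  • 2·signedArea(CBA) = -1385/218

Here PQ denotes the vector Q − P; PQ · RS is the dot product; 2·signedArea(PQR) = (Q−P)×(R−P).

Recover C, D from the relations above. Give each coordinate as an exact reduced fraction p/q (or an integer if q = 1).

C = (2075/218, -241/218)
D = (-6, 4/3)

1. C_x = 2075/218  [F, B, C are collinear ∩ EC ⟂ FB]
2. C_y = -241/218  [F, B, C are collinear ∩ EC ⟂ FB]
   → C = (2075/218, -241/218)
3. D_x = -6  [FA ∥ DE ∩ AE ∥ FD]
4. D_y = 4/3  [FA ∥ DE ∩ AE ∥ FD]
   → D = (-6, 4/3)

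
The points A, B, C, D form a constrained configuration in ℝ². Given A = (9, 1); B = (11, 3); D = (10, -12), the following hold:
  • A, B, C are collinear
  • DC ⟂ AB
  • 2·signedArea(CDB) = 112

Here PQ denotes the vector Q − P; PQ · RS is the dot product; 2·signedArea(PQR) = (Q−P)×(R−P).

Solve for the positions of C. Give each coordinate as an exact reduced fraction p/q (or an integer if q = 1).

C = (3, -5)

1. C_x = 3  [A, B, C are collinear ∩ DC ⟂ AB]
2. C_y = -5  [A, B, C are collinear ∩ DC ⟂ AB]
   → C = (3, -5)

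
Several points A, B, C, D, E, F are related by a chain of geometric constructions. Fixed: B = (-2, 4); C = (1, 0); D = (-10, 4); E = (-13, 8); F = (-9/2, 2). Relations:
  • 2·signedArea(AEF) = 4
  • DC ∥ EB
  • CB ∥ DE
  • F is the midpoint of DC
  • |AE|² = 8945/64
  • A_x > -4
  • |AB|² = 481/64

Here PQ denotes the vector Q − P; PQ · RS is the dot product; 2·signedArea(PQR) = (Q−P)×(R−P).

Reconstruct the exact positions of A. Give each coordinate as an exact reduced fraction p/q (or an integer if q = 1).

1. A_x = -25/8  [line 6·x + 17/2·y + 6 = 0 ∩ |AE|² = 8945/64]
2. A_y = 3/2  [line 6·x + 17/2·y + 6 = 0 ∩ |AE|² = 8945/64]
   → A = (-25/8, 3/2)

A = (-25/8, 3/2)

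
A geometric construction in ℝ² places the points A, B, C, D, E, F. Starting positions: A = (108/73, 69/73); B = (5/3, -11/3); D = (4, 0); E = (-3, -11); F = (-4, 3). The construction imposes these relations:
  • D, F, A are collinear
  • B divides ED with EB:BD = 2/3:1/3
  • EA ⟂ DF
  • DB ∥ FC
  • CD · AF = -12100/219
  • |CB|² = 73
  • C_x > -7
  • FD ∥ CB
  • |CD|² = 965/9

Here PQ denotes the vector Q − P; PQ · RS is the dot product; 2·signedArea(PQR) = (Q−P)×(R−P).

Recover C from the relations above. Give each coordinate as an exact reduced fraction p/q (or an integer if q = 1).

C = (-19/3, -2/3)

1. C_x = -19/3  [FD ∥ CB ∩ DB ∥ FC]
2. C_y = -2/3  [FD ∥ CB ∩ DB ∥ FC]
   → C = (-19/3, -2/3)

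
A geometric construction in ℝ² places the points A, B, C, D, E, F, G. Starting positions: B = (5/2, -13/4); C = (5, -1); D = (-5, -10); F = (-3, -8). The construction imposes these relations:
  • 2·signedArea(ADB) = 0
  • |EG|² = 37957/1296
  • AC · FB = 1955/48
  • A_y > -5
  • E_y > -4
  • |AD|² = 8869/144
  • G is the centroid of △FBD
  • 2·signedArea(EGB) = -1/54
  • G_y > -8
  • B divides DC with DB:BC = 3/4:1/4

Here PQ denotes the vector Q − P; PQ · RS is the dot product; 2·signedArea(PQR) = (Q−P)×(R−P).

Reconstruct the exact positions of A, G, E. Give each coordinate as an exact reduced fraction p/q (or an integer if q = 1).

A = (5/6, -19/4)
E = (20/9, -7/2)
G = (-11/6, -85/12)

1. A_x = 5/6  [2·signedArea(ADB) = 0 ∩ AC · FB = 1955/48]
2. A_y = -19/4  [2·signedArea(ADB) = 0 ∩ AC · FB = 1955/48]
   → A = (5/6, -19/4)
3. G_x = -11/6  [G is the centroid of △FBD]
4. G_y = -85/12  [G is the centroid of △FBD]
   → G = (-11/6, -85/12)
5. E_x = 20/9  [line -23/6·x + 13/3·y + 1279/54 = 0 ∩ |EG|² = 37957/1296]
6. E_y = -7/2  [line -23/6·x + 13/3·y + 1279/54 = 0 ∩ |EG|² = 37957/1296]
   → E = (20/9, -7/2)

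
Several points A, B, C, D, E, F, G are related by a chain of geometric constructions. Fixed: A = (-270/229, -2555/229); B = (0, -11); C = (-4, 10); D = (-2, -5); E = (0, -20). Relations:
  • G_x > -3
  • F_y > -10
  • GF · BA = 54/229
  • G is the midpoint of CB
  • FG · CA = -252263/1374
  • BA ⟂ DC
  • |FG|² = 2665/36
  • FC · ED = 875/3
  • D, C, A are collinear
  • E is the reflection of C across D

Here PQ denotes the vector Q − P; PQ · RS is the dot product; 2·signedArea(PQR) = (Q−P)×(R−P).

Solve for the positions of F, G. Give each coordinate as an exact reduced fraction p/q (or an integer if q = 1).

F = (-728/687, -2073/229)
G = (-2, -1/2)

1. G_x = -2  [G is the midpoint of CB]
2. G_y = -1/2  [G is the midpoint of CB]
   → G = (-2, -1/2)
3. F_x = -728/687  [FC · ED = 875/3 ∩ GF · BA = 54/229]
4. F_y = -2073/229  [FC · ED = 875/3 ∩ GF · BA = 54/229]
   → F = (-728/687, -2073/229)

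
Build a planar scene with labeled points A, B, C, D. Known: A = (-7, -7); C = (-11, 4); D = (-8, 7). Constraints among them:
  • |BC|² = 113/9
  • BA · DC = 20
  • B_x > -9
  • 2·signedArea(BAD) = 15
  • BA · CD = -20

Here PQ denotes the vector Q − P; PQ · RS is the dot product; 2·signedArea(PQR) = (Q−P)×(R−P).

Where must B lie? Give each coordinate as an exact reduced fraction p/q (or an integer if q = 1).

B = (-26/3, 4/3)

1. B_x = -26/3  [BA · DC = 20 ∩ 2·signedArea(BAD) = 15]
2. B_y = 4/3  [BA · DC = 20 ∩ 2·signedArea(BAD) = 15]
   → B = (-26/3, 4/3)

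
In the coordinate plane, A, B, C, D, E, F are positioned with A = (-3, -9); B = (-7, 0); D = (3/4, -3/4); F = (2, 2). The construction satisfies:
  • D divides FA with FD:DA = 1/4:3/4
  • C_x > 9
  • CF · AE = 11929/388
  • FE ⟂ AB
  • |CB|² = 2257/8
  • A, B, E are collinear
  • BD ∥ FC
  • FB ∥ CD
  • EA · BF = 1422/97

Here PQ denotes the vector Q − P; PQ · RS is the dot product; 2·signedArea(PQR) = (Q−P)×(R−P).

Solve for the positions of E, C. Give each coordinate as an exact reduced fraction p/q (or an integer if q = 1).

C = (39/4, 5/4)
E = (-607/97, -162/97)

1. E_x = -607/97  [A, B, E are collinear ∩ FE ⟂ AB]
2. E_y = -162/97  [A, B, E are collinear ∩ FE ⟂ AB]
   → E = (-607/97, -162/97)
3. C_x = 39/4  [FB ∥ CD ∩ BD ∥ FC]
4. C_y = 5/4  [FB ∥ CD ∩ BD ∥ FC]
   → C = (39/4, 5/4)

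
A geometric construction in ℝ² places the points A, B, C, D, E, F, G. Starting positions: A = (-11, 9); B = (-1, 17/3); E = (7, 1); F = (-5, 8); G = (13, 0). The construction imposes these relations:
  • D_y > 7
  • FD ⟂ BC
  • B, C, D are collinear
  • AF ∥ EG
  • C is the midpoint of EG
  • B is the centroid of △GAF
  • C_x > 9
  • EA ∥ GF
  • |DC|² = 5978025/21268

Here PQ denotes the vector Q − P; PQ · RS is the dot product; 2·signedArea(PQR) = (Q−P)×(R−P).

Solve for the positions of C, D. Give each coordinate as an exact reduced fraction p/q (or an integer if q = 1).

C = (10, 1/2)
D = (-27515/5317, 40556/5317)

1. C_x = 10  [C is the midpoint of EG]
2. C_y = 1/2  [C is the midpoint of EG]
   → C = (10, 1/2)
3. D_x = -27515/5317  [B, C, D are collinear ∩ FD ⟂ BC]
4. D_y = 40556/5317  [B, C, D are collinear ∩ FD ⟂ BC]
   → D = (-27515/5317, 40556/5317)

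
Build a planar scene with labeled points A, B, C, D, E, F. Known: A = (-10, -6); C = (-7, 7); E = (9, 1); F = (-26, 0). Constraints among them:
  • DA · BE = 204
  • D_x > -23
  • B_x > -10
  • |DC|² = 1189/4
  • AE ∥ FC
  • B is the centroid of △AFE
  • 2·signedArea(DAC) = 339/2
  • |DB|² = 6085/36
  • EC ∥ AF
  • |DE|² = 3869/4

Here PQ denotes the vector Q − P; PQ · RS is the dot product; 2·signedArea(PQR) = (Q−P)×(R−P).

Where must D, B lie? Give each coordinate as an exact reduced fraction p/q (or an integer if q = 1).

1. B_x = -9  [B is the centroid of △AFE]
2. B_y = -5/3  [B is the centroid of △AFE]
   → B = (-9, -5/3)
3. D_x = -22  [DA · BE = 204 ∩ 2·signedArea(DAC) = 339/2]
4. D_y = -3/2  [DA · BE = 204 ∩ 2·signedArea(DAC) = 339/2]
   → D = (-22, -3/2)

B = (-9, -5/3)
D = (-22, -3/2)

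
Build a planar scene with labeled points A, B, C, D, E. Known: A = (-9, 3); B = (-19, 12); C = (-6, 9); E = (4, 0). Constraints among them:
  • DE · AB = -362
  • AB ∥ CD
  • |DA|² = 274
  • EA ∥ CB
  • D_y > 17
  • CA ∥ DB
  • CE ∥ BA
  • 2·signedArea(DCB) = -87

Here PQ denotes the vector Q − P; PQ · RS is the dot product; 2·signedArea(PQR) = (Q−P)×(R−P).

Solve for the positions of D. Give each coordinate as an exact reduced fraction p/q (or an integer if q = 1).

D = (-16, 18)

1. D_x = -16  [CA ∥ DB ∩ AB ∥ CD]
2. D_y = 18  [CA ∥ DB ∩ AB ∥ CD]
   → D = (-16, 18)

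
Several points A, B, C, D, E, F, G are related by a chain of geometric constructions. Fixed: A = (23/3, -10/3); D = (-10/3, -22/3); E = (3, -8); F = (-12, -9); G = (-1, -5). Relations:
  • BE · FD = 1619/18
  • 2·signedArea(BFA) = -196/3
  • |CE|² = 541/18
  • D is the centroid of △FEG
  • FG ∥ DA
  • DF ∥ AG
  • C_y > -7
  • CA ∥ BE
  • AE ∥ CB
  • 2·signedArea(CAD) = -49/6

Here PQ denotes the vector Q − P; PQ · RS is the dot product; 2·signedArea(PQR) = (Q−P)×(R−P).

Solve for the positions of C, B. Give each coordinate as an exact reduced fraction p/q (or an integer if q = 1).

B = (-41/6, -65/6)
C = (-13/6, -37/6)

1. B_x = -41/6  [2·signedArea(BFA) = -196/3 ∩ BE · FD = 1619/18]
2. B_y = -65/6  [2·signedArea(BFA) = -196/3 ∩ BE · FD = 1619/18]
   → B = (-41/6, -65/6)
3. C_x = -13/6  [2·signedArea(CAD) = -49/6 ∩ CA ∥ BE]
4. C_y = -37/6  [2·signedArea(CAD) = -49/6 ∩ CA ∥ BE]
   → C = (-13/6, -37/6)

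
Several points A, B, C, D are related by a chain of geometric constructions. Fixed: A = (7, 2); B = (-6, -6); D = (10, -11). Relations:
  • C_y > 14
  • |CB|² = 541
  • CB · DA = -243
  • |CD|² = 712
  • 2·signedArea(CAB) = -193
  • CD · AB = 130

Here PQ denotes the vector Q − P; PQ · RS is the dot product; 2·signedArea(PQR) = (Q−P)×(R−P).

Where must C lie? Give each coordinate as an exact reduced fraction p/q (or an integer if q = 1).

C = (4, 15)

1. C_x = 4  [CD · AB = 130 ∩ 2·signedArea(CAB) = -193]
2. C_y = 15  [CD · AB = 130 ∩ 2·signedArea(CAB) = -193]
   → C = (4, 15)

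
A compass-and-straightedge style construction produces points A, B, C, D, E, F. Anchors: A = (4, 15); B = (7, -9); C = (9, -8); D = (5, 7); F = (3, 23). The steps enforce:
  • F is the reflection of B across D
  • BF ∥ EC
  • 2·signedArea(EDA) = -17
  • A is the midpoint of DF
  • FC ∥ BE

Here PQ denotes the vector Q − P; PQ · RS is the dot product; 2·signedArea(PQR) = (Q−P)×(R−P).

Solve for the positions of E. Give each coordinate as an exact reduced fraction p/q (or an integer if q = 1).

1. E_x = 13  [BF ∥ EC ∩ FC ∥ BE]
2. E_y = -40  [BF ∥ EC ∩ FC ∥ BE]
   → E = (13, -40)

E = (13, -40)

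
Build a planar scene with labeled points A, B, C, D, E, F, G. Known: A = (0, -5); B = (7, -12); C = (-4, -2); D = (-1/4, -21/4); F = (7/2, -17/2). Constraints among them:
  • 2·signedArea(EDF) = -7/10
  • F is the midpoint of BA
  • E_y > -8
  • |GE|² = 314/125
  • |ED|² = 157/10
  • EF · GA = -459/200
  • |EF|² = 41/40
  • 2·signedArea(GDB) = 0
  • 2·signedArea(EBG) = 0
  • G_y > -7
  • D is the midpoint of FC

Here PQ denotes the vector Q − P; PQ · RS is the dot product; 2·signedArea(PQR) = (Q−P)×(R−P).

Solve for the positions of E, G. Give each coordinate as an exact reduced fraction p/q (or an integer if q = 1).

1. E_x = 53/20  [line 13/4·x + 15/4·y + 106/5 = 0 ∩ |EF|² = 41/40]
2. E_y = -159/20  [line 13/4·x + 15/4·y + 106/5 = 0 ∩ |EF|² = 41/40]
   → E = (53/20, -159/20)
3. G_x = 149/100  [2·signedArea(EBG) = 0 ∩ EF · GA = -459/200]
4. G_y = -687/100  [2·signedArea(EBG) = 0 ∩ EF · GA = -459/200]
   → G = (149/100, -687/100)

E = (53/20, -159/20)
G = (149/100, -687/100)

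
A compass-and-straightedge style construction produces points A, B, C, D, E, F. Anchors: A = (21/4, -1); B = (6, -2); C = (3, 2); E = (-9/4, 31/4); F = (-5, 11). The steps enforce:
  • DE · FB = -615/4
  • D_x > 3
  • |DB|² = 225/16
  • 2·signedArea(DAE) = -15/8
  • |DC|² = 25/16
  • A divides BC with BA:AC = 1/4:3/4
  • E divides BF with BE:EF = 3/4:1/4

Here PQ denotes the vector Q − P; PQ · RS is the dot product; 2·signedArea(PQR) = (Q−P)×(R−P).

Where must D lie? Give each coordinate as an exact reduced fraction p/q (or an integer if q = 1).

1. D_x = 15/4  [2·signedArea(DAE) = -15/8 ∩ DE · FB = -615/4]
2. D_y = 1  [2·signedArea(DAE) = -15/8 ∩ DE · FB = -615/4]
   → D = (15/4, 1)

D = (15/4, 1)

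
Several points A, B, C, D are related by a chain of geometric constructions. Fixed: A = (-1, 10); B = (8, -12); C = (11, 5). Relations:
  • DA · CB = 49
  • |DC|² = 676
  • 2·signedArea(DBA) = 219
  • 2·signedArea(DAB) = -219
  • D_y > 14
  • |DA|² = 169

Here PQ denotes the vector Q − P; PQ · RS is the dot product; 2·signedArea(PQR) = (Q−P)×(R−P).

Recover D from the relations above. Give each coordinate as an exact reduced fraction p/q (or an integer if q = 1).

1. D_x = -13  [2·signedArea(DAB) = -219 ∩ DA · CB = 49]
2. D_y = 15  [2·signedArea(DAB) = -219 ∩ DA · CB = 49]
   → D = (-13, 15)

D = (-13, 15)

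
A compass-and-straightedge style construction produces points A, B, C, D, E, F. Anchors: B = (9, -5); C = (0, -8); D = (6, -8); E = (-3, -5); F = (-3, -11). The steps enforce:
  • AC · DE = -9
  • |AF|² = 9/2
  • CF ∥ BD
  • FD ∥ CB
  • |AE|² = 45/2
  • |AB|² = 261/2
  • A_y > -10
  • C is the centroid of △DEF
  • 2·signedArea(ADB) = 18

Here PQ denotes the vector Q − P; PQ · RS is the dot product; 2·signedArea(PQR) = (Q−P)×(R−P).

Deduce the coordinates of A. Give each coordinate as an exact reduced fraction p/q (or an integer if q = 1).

1. A_x = -3/2  [2·signedArea(ADB) = 18 ∩ AC · DE = -9]
2. A_y = -19/2  [2·signedArea(ADB) = 18 ∩ AC · DE = -9]
   → A = (-3/2, -19/2)

A = (-3/2, -19/2)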